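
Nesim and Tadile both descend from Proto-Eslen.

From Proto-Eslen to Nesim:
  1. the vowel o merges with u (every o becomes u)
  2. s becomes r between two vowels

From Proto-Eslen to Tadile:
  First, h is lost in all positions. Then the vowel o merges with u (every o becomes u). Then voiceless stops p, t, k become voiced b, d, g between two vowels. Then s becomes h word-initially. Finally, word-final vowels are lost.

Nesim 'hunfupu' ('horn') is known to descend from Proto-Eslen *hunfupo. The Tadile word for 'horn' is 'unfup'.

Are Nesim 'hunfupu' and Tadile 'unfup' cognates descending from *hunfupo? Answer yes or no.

no

Derive the expected Tadile reflex of *hunfupo:
Tadile: *hunfupo > unfupo > unfupu > unfubu > unfub  (by h-loss, vowel merger, intervocalic voicing, apocope)
The regular Tadile reflex would be 'unfub', but the attested form is 'unfup'. The correspondence is irregular, so they are not cognates (the Tadile form has a different source).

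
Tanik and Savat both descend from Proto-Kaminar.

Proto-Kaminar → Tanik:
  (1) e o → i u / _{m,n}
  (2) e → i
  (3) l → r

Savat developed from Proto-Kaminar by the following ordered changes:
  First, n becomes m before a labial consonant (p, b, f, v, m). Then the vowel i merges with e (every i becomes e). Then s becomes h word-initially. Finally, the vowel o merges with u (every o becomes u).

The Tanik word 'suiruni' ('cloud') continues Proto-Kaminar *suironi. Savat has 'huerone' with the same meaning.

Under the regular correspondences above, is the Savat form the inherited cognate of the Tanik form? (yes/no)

no

Derive the expected Savat reflex of *suironi:
Savat: *suironi > suerone > huerone > huerune  (by vowel merger, debuccalisation, vowel merger)
The regular Savat reflex would be 'huerune', but the attested form is 'huerone'. The correspondence is irregular, so they are not cognates (the Savat form has a different source).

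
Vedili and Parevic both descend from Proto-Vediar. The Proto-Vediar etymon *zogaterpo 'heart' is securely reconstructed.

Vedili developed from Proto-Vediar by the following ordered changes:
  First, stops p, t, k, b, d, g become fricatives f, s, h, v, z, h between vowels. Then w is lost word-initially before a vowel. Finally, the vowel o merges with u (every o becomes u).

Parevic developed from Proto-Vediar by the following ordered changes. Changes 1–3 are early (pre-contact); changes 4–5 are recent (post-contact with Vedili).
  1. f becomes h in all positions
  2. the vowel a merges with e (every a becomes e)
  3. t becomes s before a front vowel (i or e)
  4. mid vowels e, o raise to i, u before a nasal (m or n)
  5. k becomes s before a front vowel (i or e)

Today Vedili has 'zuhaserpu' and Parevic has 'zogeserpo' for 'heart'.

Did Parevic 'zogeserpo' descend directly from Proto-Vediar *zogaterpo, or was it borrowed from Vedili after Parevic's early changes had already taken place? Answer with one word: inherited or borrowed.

inherited

If inherited, *zogaterpo would pass through all of Parevic's changes:
Parevic: *zogaterpo
  zogaterpo (rule 1 does not apply)
  zogaterpo → zogeterpo   [vowel merger]
  zogeterpo → zogeserpo   [palatalisation]
  zogeserpo (rule 4 does not apply)
  zogeserpo (rule 5 does not apply)
  giving Parevic zogeserpo.
If borrowed from Vedili 'zuhaserpu' after the early changes, it would undergo only the recent ones:
  rule 4 (pre-nasal raising): no change (zuhaserpu)
  rule 5 (palatalisation): no change (zuhaserpu)
  ⇒ as a loan: zuhaserpu
Parevic 'zogeserpo' matches the inherited outcome exactly, so it is an inherited cognate, not a loan.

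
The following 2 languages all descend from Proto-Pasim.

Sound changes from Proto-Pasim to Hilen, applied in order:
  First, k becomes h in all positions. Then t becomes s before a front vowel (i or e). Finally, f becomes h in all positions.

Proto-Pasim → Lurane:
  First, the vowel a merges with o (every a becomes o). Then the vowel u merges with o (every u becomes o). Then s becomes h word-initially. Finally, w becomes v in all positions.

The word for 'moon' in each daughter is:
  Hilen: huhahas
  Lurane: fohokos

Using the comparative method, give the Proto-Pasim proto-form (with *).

*fuhakas

Position 6: Hilen has a, Lurane has o. Hilen preserves a here (none of its changes turn any other segment into a), so the proto-segment is *a.
Position 5: Hilen has h, Lurane has k. Lurane preserves k here (none of its changes turn any other segment into k), so the proto-segment is *k.
Verify the candidate proto-form against each daughter:
Hilen: *fuhakas
  fuhakas → fuhahas   [unconditioned shift]
  fuhahas (rule 2 does not apply)
  fuhahas → huhahas   [unconditioned shift]
  giving Hilen huhahas.
Lurane: *fuhakas
  fuhakas → fuhokos   [vowel merger]
  fuhokos → fohokos   [vowel merger]
  fohokos (rule 3 does not apply)
  fohokos (rule 4 does not apply)
  giving Lurane fohokos.
*fuhakas is the unique common source.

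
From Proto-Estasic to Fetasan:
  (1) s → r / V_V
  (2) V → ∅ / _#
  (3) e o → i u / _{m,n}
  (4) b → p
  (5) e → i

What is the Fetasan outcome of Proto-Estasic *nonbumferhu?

Fetasan: *nonbumferhu > nonbumferh > nunbumferh > nunpumferh > nunpumfirh  (by apocope, pre-nasal raising, unconditioned shift, vowel merger)

nunpumfirh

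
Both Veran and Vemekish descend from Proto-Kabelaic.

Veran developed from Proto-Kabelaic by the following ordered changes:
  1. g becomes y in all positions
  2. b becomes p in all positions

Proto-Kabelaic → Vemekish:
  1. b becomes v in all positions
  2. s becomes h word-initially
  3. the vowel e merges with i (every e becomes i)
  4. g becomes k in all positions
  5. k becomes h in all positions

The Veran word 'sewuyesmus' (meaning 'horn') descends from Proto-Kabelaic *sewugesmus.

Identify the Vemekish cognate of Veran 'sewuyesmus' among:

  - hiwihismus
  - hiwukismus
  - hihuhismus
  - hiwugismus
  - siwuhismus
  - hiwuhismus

hiwuhismus

Vemekish: *sewugesmus
  sewugesmus (rule 1 does not apply)
  sewugesmus → hewugesmus   [debuccalisation]
  hewugesmus → hiwugismus   [vowel merger]
  hiwugismus → hiwukismus   [unconditioned shift]
  hiwukismus → hiwuhismus   [unconditioned shift]
  giving Vemekish hiwuhismus.
Only 'hiwuhismus' matches the regular Vemekish development of *sewugesmus.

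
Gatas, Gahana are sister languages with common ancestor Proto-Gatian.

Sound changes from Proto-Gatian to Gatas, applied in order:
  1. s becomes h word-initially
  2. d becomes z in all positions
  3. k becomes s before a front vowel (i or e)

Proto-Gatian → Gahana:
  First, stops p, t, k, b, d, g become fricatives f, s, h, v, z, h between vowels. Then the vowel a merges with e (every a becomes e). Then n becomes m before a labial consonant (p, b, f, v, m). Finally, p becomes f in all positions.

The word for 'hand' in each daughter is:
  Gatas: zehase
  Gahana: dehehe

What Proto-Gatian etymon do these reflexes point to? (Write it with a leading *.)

Position 5: Gatas has s, Gahana has h. Taking the neighbouring segments as reconstructed: Gatas s could go back to *k or *s; Gahana h could go back to *k or *g or *h — the one source consistent with every daughter is *k.
Position 4: Gatas has a, Gahana has e. Gatas preserves a here (none of its changes turn any other segment into a), so the proto-segment is *a.
This points to *dehake. Verify forward in each daughter:
Gatas: *dehake > zehake > zehase  (by unconditioned shift, palatalisation)
Gahana: *dehake
  dehake → dehahe   [intervocalic lenition]
  dehahe → dehehe   [vowel merger]
  dehehe (rule 3 does not apply)
  dehehe (rule 4 does not apply)
  giving Gahana dehehe.
*dehake is the unique common source.

*dehake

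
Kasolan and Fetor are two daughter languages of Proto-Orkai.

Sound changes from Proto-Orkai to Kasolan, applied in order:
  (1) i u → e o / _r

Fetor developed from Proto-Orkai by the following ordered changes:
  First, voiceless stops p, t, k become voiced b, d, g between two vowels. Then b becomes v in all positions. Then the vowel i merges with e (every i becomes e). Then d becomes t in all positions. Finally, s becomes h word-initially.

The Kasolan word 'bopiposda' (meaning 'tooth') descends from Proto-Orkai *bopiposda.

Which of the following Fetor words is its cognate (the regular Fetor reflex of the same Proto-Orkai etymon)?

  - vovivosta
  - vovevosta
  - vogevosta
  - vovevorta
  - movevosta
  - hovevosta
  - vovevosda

Fetor: *bopiposda
  bopiposda → bobibosda   [intervocalic voicing]
  bobibosda → vovivosda   [unconditioned shift]
  vovivosda → vovevosda   [vowel merger]
  vovevosda → vovevosta   [unconditioned shift]
  vovevosta (rule 5 does not apply)
  giving Fetor vovevosta.
Among the options, 'vovevosta' alone shows every Fetor change applied in order.

vovevosta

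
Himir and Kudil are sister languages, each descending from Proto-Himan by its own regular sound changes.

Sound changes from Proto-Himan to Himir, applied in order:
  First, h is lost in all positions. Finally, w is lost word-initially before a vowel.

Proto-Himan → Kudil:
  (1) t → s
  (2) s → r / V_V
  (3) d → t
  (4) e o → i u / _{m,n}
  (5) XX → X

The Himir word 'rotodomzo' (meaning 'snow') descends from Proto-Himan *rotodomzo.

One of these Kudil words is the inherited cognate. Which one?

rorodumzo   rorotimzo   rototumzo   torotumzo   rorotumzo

rorotumzo

Kudil: *rotodomzo
  rotodomzo → rosodomzo   [unconditioned shift]
  rosodomzo → rorodomzo   [rhotacism]
  rorodomzo → rorotomzo   [unconditioned shift]
  rorotomzo → rorotumzo   [pre-nasal raising]
  rorotumzo (rule 5 does not apply)
  giving Kudil rorotumzo.
Among the options, 'rorotumzo' alone shows every Kudil change applied in order.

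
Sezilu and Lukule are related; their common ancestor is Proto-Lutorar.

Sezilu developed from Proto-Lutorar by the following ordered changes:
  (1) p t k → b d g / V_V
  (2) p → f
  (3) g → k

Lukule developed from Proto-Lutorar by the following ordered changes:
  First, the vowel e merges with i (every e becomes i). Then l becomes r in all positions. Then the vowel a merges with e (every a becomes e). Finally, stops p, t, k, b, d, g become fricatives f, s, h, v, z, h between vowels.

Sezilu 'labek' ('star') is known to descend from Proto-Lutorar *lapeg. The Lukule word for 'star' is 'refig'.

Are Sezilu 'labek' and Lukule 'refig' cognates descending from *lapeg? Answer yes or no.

Derive the expected Lukule reflex of *lapeg:
Lukule: *lapeg > lapig > rapig > repig > refig  (by vowel merger, unconditioned shift, vowel merger, intervocalic lenition)
Lukule 'refig' matches the regular reflex exactly, so the pair is cognate.

yes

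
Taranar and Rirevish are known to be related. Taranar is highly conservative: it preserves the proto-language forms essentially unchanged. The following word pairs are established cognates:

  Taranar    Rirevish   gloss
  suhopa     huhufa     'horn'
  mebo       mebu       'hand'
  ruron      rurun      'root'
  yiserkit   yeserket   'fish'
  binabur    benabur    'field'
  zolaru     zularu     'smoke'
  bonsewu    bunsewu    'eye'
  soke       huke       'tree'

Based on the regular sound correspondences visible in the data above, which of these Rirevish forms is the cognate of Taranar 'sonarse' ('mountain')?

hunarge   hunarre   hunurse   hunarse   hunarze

hunarse

soke ~ huke — Taranar s corresponds to Rirevish h word-initially before a back vowel.
ruron ~ rurun, bonsewu ~ bunsewu — Taranar o corresponds to Rirevish u after a consonant, before a nasal.
Applying these to Taranar 'sonarse':
  sonarse → honarse   (s→h word-initially before a back vowel)
  honarse → hunarse   (o→u after a consonant, before a nasal)
So the Rirevish cognate is 'hunarse'.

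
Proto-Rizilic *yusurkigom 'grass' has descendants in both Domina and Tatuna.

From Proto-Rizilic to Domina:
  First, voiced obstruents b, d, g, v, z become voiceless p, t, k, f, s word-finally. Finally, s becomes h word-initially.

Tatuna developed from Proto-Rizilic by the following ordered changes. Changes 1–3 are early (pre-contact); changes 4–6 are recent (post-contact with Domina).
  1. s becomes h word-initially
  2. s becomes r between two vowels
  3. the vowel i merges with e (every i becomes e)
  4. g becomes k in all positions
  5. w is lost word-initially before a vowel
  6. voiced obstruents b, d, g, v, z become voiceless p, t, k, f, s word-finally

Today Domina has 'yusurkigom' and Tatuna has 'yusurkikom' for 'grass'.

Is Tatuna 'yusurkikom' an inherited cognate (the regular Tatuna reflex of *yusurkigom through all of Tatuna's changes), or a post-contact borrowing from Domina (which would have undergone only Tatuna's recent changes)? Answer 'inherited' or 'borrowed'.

If inherited, *yusurkigom would pass through all of Tatuna's changes:
Tatuna: *yusurkigom
  yusurkigom (rule 1 does not apply)
  yusurkigom → yururkigom   [rhotacism]
  yururkigom → yururkegom   [vowel merger]
  yururkegom → yururkekom   [unconditioned shift]
  yururkekom (rule 5 does not apply)
  yururkekom (rule 6 does not apply)
  giving Tatuna yururkekom.
If borrowed from Domina 'yusurkigom' after the early changes, it would undergo only the recent ones:
  rule 4 (unconditioned shift): yusurkigom → yusurkikom
  rule 5 (glide loss): no change (yusurkikom)
  rule 6 (final devoicing): no change (yusurkikom)
  ⇒ as a loan: yusurkikom
Tatuna 'yusurkikom' matches the loan outcome 'yusurkikom', not the inherited 'yururkekom' — it skipped the early Tatuna changes, so it was borrowed from Domina.

borrowed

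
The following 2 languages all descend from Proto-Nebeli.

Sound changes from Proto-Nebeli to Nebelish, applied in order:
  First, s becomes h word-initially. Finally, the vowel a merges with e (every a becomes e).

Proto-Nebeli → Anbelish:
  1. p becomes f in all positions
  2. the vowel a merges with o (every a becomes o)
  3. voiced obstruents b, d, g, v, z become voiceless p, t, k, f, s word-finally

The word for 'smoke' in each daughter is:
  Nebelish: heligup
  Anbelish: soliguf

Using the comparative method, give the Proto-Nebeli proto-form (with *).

*saligup

Position 7: Nebelish has p, Anbelish has f. Nebelish preserves p here (none of its changes turn any other segment into p), so the proto-segment is *p.
Position 2: Nebelish has e, Anbelish has o. Taking the neighbouring segments as reconstructed: Nebelish e could go back to *a or *e; Anbelish o could go back to *a or *o — the one source consistent with every daughter is *a.
Position 1: Nebelish has h, Anbelish has s. Taking the neighbouring segments as reconstructed: Nebelish h could go back to *s or *h; Anbelish s can only go back to *s — the one source consistent with every daughter is *s.
Verify the candidate proto-form against each daughter:
Nebelish: start from *saligup.
  rule 1 (debuccalisation): saligup → haligup
  rule 2 (vowel merger): haligup → heligup
  ⇒ Nebelish heligup
Anbelish: *saligup
  saligup → saliguf   [unconditioned shift]
  saliguf → soliguf   [vowel merger]
  soliguf (rule 3 does not apply)
  giving Anbelish soliguf.
*saligup is the unique common source.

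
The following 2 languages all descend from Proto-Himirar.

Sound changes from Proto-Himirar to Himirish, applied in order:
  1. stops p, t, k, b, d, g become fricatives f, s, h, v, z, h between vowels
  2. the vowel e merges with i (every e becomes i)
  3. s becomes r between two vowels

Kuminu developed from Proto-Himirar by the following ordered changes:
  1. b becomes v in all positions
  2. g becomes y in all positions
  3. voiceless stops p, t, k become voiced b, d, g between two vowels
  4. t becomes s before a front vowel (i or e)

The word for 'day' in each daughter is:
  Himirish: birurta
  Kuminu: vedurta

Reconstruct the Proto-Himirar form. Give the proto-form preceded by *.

Position 3: Himirish has r, Kuminu has d. Taking the neighbouring segments as reconstructed: Himirish r could go back to *t or *s or *r; Kuminu d could go back to *t or *d — the one source consistent with every daughter is *t.
Position 2: Himirish has i, Kuminu has e. Kuminu preserves e here (none of its changes turn any other segment into e), so the proto-segment is *e.
Continuing position by position gives *beturta; check it forward:
Himirish: *beturta
  beturta → besurta   [intervocalic lenition]
  besurta → bisurta   [vowel merger]
  bisurta → birurta   [rhotacism]
  giving Himirish birurta.
Kuminu: *beturta > veturta > vedurta  (by unconditioned shift, intervocalic voicing)
No other proto-form is consistent with every reflex, so the reconstruction is *beturta.

*beturta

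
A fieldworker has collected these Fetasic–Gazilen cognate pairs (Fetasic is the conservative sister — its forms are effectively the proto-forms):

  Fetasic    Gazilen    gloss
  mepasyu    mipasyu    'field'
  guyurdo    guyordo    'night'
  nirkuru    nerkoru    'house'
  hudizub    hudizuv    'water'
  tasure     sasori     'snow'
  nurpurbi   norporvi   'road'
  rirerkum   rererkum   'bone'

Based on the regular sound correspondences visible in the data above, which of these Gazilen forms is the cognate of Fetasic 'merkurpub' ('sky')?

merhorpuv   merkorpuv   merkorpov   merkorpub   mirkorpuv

merkorpuv

guyurdo ~ guyordo, nirkuru ~ nerkoru — Fetasic u corresponds to Gazilen o after a consonant, before r.
hudizub ~ hudizuv — Fetasic b corresponds to Gazilen v word-finally.
Applying these to Fetasic 'merkurpub':
  merkurpub → merkorpub   (u→o after a consonant, before r)
  merkorpub → merkorpuv   (b→v word-finally)
So the Gazilen cognate is 'merkorpuv'.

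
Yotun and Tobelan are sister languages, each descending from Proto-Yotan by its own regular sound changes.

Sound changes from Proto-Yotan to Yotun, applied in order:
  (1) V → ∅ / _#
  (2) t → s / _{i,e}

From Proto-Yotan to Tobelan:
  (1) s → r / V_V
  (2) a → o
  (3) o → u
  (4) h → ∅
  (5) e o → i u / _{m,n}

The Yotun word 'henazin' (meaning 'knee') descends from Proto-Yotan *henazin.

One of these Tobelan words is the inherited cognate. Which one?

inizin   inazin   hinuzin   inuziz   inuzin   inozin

inuzin

Tobelan: *henazin
  henazin (rule 1 does not apply)
  henazin → henozin   [vowel merger]
  henozin → henuzin   [vowel merger]
  henuzin → enuzin   [h-loss]
  enuzin → inuzin   [pre-nasal raising]
  giving Tobelan inuzin.
Only 'inuzin' matches the regular Tobelan development of *henazin.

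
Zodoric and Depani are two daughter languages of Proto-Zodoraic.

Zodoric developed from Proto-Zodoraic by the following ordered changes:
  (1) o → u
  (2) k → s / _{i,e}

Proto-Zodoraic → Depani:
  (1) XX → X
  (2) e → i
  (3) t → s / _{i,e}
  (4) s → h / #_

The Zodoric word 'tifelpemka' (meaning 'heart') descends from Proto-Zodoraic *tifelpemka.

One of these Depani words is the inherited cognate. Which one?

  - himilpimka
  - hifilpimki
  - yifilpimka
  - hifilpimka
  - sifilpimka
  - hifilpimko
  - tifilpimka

hifilpimka

Depani: *tifelpemka > tifilpimka > sifilpimka > hifilpimka  (by vowel merger, palatalisation, debuccalisation)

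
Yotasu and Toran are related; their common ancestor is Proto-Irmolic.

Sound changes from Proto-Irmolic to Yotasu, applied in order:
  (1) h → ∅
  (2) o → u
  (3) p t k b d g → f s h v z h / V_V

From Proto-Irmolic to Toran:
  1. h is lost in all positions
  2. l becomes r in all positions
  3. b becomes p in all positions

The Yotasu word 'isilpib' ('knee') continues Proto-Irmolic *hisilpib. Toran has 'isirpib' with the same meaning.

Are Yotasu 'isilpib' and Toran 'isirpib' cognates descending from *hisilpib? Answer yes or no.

no

Derive the expected Toran reflex of *hisilpib:
Toran: *hisilpib > isilpib > isirpib > isirpip  (by h-loss, unconditioned shift, unconditioned shift)
The regular Toran reflex would be 'isirpip', but the attested form is 'isirpib'. The correspondence is irregular, so they are not cognates (the Toran form has a different source).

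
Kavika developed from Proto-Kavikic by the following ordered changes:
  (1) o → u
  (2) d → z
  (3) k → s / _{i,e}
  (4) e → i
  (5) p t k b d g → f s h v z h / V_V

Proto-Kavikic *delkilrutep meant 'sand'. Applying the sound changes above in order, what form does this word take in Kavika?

zilsilrusip

Kavika: *delkilrutep
  delkilrutep (rule 1 does not apply)
  delkilrutep → zelkilrutep   [unconditioned shift]
  zelkilrutep → zelsilrutep   [palatalisation]
  zelsilrutep → zilsilrutip   [vowel merger]
  zilsilrutip → zilsilrusip   [intervocalic lenition]
  giving Kavika zilsilrusip.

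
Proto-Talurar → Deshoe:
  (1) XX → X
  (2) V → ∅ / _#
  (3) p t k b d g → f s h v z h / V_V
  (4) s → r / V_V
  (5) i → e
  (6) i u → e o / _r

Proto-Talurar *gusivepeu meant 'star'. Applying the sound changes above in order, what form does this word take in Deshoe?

gorevefe

Deshoe: *gusivepeu
  gusivepeu (rule 1 does not apply)
  gusivepeu → gusivepe   [apocope]
  gusivepe → gusivefe   [intervocalic lenition]
  gusivefe → gurivefe   [rhotacism]
  gurivefe → gurevefe   [vowel merger]
  gurevefe → gorevefe   [pre-rhotic lowering]
  giving Deshoe gorevefe.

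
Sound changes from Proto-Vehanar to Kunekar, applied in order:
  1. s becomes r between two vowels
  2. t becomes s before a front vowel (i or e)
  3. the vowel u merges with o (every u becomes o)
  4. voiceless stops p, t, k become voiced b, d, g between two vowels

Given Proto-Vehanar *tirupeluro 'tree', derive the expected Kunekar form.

sirobeloro

Kunekar: *tirupeluro > sirupeluro > siropeloro > sirobeloro  (by palatalisation, vowel merger, intervocalic voicing)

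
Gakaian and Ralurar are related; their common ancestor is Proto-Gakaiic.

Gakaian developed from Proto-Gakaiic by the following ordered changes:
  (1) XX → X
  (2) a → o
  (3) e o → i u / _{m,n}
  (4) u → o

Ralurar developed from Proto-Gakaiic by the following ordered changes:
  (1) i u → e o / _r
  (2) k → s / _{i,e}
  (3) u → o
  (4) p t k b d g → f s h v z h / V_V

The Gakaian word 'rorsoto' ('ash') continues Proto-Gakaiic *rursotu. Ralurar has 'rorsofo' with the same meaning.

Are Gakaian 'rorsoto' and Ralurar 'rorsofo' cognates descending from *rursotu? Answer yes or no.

Derive the expected Ralurar reflex of *rursotu:
Ralurar: start from *rursotu.
  rule 1 (pre-rhotic lowering): rursotu → rorsotu
  rule 2: no change — rorsotu
  rule 3 (vowel merger): rorsotu → rorsoto
  rule 4 (intervocalic lenition): rorsoto → rorsoso
  ⇒ Ralurar rorsoso
The regular Ralurar reflex would be 'rorsoso', but the attested form is 'rorsofo'. The correspondence is irregular, so they are not cognates (the Ralurar form has a different source).

no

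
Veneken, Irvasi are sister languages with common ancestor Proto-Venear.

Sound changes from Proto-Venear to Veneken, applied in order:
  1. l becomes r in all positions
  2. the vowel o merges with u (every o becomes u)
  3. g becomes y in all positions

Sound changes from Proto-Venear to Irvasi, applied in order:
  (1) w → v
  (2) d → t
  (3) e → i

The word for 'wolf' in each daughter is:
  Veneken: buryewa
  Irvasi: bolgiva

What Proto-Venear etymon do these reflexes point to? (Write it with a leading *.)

*bolgewa

Position 3: Veneken has r, Irvasi has l. Irvasi preserves l here (none of its changes turn any other segment into l), so the proto-segment is *l.
Position 4: Veneken has y, Irvasi has g. Irvasi preserves g here (none of its changes turn any other segment into g), so the proto-segment is *g.
Position 2: Veneken has u, Irvasi has o. Irvasi preserves o here (none of its changes turn any other segment into o), so the proto-segment is *o.
Continuing position by position gives *bolgewa; check it forward:
Veneken: *bolgewa > borgewa > burgewa > buryewa  (by unconditioned shift, vowel merger, unconditioned shift)
Irvasi: *bolgewa
  bolgewa → bolgeva   [unconditioned shift]
  bolgeva (rule 2 does not apply)
  bolgeva → bolgiva   [vowel merger]
  giving Irvasi bolgiva.
No other proto-form is consistent with every reflex, so the reconstruction is *bolgewa.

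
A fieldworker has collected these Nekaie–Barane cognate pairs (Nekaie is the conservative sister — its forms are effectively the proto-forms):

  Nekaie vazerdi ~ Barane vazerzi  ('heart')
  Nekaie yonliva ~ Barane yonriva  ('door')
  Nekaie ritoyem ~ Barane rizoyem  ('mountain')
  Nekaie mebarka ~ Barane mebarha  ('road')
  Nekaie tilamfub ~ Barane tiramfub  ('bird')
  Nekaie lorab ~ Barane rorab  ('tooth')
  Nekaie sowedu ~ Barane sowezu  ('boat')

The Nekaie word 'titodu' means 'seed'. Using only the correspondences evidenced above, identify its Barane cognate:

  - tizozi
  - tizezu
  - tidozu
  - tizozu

tizozu

ritoyem ~ rizoyem — Nekaie t corresponds to Barane z between vowels (before a back vowel).
sowedu ~ sowezu — Nekaie d corresponds to Barane z between vowels (before a back vowel).
Applying these to Nekaie 'titodu':
  titodu → tizodu   (t→z between vowels (before a back vowel))
  tizodu → tizozu   (d→z between vowels (before a back vowel))
So the Barane cognate is 'tizozu'.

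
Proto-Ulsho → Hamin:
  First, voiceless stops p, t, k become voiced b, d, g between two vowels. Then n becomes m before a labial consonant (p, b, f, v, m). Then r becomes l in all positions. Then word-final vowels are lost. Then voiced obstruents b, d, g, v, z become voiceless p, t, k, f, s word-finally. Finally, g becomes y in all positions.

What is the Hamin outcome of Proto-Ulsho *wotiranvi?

Hamin: start from *wotiranvi.
  rule 1 (intervocalic voicing): wotiranvi → wodiranvi
  rule 2 (nasal place assimilation): wodiranvi → wodiramvi
  rule 3 (unconditioned shift): wodiramvi → wodilamvi
  rule 4 (apocope): wodilamvi → wodilamv
  rule 5 (final devoicing): wodilamv → wodilamf
  rule 6: no change — wodilamf
  ⇒ Hamin wodilamf

wodilamf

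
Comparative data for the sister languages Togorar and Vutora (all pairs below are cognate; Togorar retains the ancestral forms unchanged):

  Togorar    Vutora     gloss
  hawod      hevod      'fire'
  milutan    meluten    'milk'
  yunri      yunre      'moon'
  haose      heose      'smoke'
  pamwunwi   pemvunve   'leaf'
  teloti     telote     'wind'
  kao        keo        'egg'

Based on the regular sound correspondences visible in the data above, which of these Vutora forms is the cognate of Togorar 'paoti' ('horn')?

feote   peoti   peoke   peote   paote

haose ~ heose, kao ~ keo — Togorar a corresponds to Vutora e after a consonant, before a back vowel.
yunri ~ yunre, pamwunwi ~ pemvunve — Togorar i corresponds to Vutora e word-finally.
Applying these to Togorar 'paoti':
  paoti → peoti   (a→e after a consonant, before a back vowel)
  peoti → peote   (i→e word-finally)
So the Vutora cognate is 'peote'.

peote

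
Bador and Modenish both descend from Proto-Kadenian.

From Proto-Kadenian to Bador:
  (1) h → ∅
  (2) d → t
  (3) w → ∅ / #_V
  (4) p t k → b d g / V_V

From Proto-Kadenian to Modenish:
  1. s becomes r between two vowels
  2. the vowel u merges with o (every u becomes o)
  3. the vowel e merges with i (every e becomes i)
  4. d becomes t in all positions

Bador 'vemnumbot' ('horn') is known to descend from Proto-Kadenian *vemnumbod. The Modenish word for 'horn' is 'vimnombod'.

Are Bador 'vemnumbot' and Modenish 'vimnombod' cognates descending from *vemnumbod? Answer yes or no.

no

Derive the expected Modenish reflex of *vemnumbod:
Modenish: *vemnumbod > vemnombod > vimnombod > vimnombot  (by vowel merger, vowel merger, unconditioned shift)
The regular Modenish reflex would be 'vimnombot', but the attested form is 'vimnombod'. The correspondence is irregular, so they are not cognates (the Modenish form has a different source).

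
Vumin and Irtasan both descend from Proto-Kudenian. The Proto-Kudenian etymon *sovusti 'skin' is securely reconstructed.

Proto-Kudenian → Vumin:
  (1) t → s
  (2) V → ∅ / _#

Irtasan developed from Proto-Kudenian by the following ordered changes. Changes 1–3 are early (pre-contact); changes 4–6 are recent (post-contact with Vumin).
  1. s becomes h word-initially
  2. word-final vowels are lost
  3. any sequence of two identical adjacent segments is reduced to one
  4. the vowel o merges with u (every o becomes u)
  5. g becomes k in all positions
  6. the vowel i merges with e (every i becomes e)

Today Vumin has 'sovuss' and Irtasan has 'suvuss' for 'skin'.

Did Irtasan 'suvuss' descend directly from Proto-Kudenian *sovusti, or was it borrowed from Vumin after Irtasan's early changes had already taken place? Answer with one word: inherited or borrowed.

borrowed

If inherited, *sovusti would pass through all of Irtasan's changes:
Irtasan: *sovusti
  sovusti → hovusti   [debuccalisation]
  hovusti → hovust   [apocope]
  hovust (rule 3 does not apply)
  hovust → huvust   [vowel merger]
  huvust (rule 5 does not apply)
  huvust (rule 6 does not apply)
  giving Irtasan huvust.
If borrowed from Vumin 'sovuss' after the early changes, it would undergo only the recent ones:
  rule 4 (vowel merger): sovuss → suvuss
  rule 5 (unconditioned shift): no change (suvuss)
  rule 6 (vowel merger): no change (suvuss)
  ⇒ as a loan: suvuss
Irtasan 'suvuss' matches the loan outcome 'suvuss', not the inherited 'huvust' — it skipped the early Irtasan changes, so it was borrowed from Vumin.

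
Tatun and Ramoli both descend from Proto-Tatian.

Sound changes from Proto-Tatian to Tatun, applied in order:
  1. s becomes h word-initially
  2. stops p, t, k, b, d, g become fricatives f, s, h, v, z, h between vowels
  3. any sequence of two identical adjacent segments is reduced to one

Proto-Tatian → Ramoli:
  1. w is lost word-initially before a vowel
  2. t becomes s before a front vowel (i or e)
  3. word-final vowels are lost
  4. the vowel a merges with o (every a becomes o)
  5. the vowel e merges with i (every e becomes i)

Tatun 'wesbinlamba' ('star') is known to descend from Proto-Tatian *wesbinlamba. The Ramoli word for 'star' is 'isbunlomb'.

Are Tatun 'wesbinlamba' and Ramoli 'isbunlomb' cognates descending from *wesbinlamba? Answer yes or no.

Derive the expected Ramoli reflex of *wesbinlamba:
Ramoli: *wesbinlamba
  wesbinlamba → esbinlamba   [glide loss]
  esbinlamba (rule 2 does not apply)
  esbinlamba → esbinlamb   [apocope]
  esbinlamb → esbinlomb   [vowel merger]
  esbinlomb → isbinlomb   [vowel merger]
  giving Ramoli isbinlomb.
The regular Ramoli reflex would be 'isbinlomb', but the attested form is 'isbunlomb'. The correspondence is irregular, so they are not cognates (the Ramoli form has a different source).

no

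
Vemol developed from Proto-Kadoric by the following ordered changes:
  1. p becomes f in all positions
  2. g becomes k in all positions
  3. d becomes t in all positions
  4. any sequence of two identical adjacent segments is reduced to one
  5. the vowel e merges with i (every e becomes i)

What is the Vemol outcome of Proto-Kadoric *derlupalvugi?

Vemol: start from *derlupalvugi.
  rule 1 (unconditioned shift): derlupalvugi → derlufalvugi
  rule 2 (unconditioned shift): derlufalvugi → derlufalvuki
  rule 3 (unconditioned shift): derlufalvuki → terlufalvuki
  rule 4: no change — terlufalvuki
  rule 5 (vowel merger): terlufalvuki → tirlufalvuki
  ⇒ Vemol tirlufalvuki

tirlufalvuki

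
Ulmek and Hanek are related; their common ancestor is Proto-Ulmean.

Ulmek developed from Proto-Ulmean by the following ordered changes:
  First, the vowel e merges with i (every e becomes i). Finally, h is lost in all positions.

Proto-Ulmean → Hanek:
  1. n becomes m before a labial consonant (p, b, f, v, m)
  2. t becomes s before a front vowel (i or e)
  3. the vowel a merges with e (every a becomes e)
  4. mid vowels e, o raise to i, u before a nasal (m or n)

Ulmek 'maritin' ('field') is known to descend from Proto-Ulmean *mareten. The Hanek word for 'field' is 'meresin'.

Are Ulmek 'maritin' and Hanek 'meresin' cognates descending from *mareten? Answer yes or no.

Derive the expected Hanek reflex of *mareten:
Hanek: start from *mareten.
  rule 1: no change — mareten
  rule 2 (palatalisation): mareten → maresen
  rule 3 (vowel merger): maresen → meresen
  rule 4 (pre-nasal raising): meresen → meresin
  ⇒ Hanek meresin
Hanek 'meresin' matches the regular reflex exactly, so the pair is cognate.

yes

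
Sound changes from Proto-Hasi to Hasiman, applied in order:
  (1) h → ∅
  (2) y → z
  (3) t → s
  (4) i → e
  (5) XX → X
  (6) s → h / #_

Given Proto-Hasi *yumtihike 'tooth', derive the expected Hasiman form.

Hasiman: *yumtihike
  yumtihike → yumtiike   [h-loss]
  yumtiike → zumtiike   [unconditioned shift]
  zumtiike → zumsiike   [unconditioned shift]
  zumsiike → zumseeke   [vowel merger]
  zumseeke → zumseke   [degemination]
  zumseke (rule 6 does not apply)
  giving Hasiman zumseke.

zumseke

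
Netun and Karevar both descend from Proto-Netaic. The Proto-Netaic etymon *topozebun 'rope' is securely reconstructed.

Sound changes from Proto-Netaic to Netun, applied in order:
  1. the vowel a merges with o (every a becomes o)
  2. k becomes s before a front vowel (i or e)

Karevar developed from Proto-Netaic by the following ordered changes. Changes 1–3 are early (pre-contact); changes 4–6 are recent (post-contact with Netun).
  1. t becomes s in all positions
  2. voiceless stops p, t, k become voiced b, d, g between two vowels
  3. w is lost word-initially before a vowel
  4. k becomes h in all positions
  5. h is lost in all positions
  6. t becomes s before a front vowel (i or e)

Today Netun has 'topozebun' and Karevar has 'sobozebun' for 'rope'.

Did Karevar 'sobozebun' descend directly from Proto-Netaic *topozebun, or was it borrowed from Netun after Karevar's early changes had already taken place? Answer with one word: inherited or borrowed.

If inherited, *topozebun would pass through all of Karevar's changes:
Karevar: start from *topozebun.
  rule 1 (unconditioned shift): topozebun → sopozebun
  rule 2 (intervocalic voicing): sopozebun → sobozebun
  rule 3: no change — sobozebun
  rule 4: no change — sobozebun
  rule 5: no change — sobozebun
  rule 6: no change — sobozebun
  ⇒ Karevar sobozebun
If borrowed from Netun 'topozebun' after the early changes, it would undergo only the recent ones:
  rule 4 (unconditioned shift): no change (topozebun)
  rule 5 (h-loss): no change (topozebun)
  rule 6 (palatalisation): no change (topozebun)
  ⇒ as a loan: topozebun
Karevar 'sobozebun' matches the inherited outcome exactly, so it is an inherited cognate, not a loan.

inherited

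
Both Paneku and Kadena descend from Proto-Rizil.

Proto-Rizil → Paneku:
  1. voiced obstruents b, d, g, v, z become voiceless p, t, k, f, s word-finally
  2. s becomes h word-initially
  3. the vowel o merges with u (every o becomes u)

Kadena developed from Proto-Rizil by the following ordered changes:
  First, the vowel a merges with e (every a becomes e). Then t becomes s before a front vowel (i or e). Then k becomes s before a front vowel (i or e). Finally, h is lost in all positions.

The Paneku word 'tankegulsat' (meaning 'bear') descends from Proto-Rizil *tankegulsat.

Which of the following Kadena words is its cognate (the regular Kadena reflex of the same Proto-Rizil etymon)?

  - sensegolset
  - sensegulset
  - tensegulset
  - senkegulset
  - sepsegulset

sensegulset

Kadena: start from *tankegulsat.
  rule 1 (vowel merger): tankegulsat → tenkegulset
  rule 2 (palatalisation): tenkegulset → senkegulset
  rule 3 (palatalisation): senkegulset → sensegulset
  rule 4: no change — sensegulset
  ⇒ Kadena sensegulset
Among the options, 'sensegulset' alone shows every Kadena change applied in order.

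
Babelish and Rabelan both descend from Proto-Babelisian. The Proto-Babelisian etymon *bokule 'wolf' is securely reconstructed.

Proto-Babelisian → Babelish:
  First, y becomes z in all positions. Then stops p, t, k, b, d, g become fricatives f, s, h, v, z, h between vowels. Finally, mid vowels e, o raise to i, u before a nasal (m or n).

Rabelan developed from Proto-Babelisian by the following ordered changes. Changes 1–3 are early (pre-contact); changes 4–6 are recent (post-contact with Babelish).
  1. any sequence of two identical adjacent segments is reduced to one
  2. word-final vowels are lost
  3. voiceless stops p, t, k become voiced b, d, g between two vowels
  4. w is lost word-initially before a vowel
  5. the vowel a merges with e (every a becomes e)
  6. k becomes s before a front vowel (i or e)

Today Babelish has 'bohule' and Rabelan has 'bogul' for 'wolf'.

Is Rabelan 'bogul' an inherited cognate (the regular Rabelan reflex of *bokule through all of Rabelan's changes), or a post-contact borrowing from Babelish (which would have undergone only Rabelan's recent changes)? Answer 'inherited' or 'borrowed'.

If inherited, *bokule would pass through all of Rabelan's changes:
Rabelan: *bokule
  bokule (rule 1 does not apply)
  bokule → bokul   [apocope]
  bokul → bogul   [intervocalic voicing]
  bogul (rule 4 does not apply)
  bogul (rule 5 does not apply)
  bogul (rule 6 does not apply)
  giving Rabelan bogul.
If borrowed from Babelish 'bohule' after the early changes, it would undergo only the recent ones:
  rule 4 (glide loss): no change (bohule)
  rule 5 (vowel merger): no change (bohule)
  rule 6 (palatalisation): no change (bohule)
  ⇒ as a loan: bohule
Rabelan 'bogul' matches the inherited outcome exactly, so it is an inherited cognate, not a loan.

inherited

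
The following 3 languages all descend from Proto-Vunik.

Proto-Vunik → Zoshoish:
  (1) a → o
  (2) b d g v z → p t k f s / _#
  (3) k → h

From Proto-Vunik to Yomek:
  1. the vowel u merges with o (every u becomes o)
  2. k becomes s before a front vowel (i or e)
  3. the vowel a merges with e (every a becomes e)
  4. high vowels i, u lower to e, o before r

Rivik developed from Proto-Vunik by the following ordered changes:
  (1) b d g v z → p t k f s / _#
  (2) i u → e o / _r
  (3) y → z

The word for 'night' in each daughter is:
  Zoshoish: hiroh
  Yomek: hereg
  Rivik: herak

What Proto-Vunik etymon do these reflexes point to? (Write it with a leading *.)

Position 4: Zoshoish has o, Yomek has e, Rivik has a. Rivik preserves a here (none of its changes turn any other segment into a), so the proto-segment is *a.
Position 5: Zoshoish has h, Yomek has g, Rivik has k. Yomek preserves g here (none of its changes turn any other segment into g), so the proto-segment is *g.
Continuing position by position gives *hirag; check it forward:
Zoshoish: *hirag > hirog > hirok > hiroh  (by vowel merger, final devoicing, unconditioned shift)
Yomek: *hirag > hireg > hereg  (by vowel merger, pre-rhotic lowering)
Rivik: *hirag > hirak > herak  (by final devoicing, pre-rhotic lowering)
Only *hirag yields all of Zoshoish hiroh, Yomek hereg, Rivik herak.

*hirag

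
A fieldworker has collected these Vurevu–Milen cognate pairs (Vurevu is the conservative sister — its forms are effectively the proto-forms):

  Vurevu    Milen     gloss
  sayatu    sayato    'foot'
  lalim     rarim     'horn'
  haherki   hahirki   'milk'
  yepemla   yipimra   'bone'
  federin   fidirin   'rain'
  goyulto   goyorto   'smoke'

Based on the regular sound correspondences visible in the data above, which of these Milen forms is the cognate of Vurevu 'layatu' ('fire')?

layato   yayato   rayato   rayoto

lalim ~ rarim — Vurevu l corresponds to Milen r word-initially before a back vowel.
sayatu ~ sayato — Vurevu u corresponds to Milen o word-finally.
Applying these to Vurevu 'layatu':
  layatu → rayatu   (l→r word-initially before a back vowel)
  rayatu → rayato   (u→o word-finally)
So the Milen cognate is 'rayato'.

rayato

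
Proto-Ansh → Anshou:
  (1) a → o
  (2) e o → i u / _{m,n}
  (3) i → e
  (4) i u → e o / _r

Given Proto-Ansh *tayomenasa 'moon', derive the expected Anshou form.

toyumenoso

Anshou: *tayomenasa > toyomenoso > toyuminoso > toyumenoso  (by vowel merger, pre-nasal raising, vowel merger)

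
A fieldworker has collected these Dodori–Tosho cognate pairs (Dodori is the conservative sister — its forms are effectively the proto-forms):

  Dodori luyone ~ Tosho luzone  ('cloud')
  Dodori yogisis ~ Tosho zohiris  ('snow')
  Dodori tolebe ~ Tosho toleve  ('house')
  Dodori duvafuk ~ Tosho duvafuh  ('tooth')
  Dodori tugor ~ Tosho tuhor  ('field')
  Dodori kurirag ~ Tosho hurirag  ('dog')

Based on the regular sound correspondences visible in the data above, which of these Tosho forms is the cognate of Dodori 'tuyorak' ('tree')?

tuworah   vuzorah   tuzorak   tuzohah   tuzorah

luyone ~ luzone — Dodori y corresponds to Tosho z between vowels (before a back vowel).
duvafuk ~ duvafuh — Dodori k corresponds to Tosho h word-finally.
Applying these to Dodori 'tuyorak':
  tuyorak → tuzorak   (y→z between vowels (before a back vowel))
  tuzorak → tuzorah   (k→h word-finally)
So the Tosho cognate is 'tuzorah'.

tuzorah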